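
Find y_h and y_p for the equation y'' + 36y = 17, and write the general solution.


Homogeneous part: r² + 36 = 0 ⇒ r = ±6i, so y_h = C₁cos(6x) + C₂sin(6x).
Try constant y_p = A; plug in: 36A = 17 ⇒ A = 17/36.
General solution: y = C₁cos(6x) + C₂sin(6x) + 17/36.


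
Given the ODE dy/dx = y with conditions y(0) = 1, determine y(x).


General solution of y' = y is y = Ce^(x).
Apply y(0) = 1: C = 1.
Particular solution: y = e^(x).


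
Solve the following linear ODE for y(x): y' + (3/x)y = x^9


P(x) = 3/x ⇒ μ = x^3.
(x^3 y)' = x^3·x^9 = x^12.
Integrate: x^3 y = x^13/(13) + C.
Solve for y: y = (1/13)x^10 + C/x^3.


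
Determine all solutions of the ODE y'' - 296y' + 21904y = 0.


Characteristic equation: r² - 296r + 21904 = 0, i.e. (r - 148)² = 0.
Repeated root r = 148; include an x factor for the second linearly independent solution.
General solution: y = (C₁ + C₂x)e^(148x).


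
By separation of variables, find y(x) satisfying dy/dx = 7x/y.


Separate variables: y dy = 7x dx.
Integrate both sides: y²/2 = (7/2)x^2 + C₀.
Multiply by 2: y² = 7x^2 + C.


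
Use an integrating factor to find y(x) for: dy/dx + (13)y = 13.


P(x) = 13, Q(x) = 13; integrating factor μ = e^(13x).
(μ y)' = 13e^(13x) ⇒ μ y = e^(13x) + C.
Divide by μ: y = 1 + Ce^(-13x).


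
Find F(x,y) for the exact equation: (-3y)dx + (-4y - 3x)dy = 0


Check exactness: ∂M/∂y = -3 and ∂N/∂x = -3; equal, so the equation is exact.
Integrate M with respect to x (treating y as constant): ∫M dx = -3xy + h(y).
Differentiate w.r.t. y and set equal to N: the x-dependent terms already match, leaving h'(y) = -4y. Integrate: h(y) = -2y^2.
So F(x,y) = -2y^2 - 3xy.
General solution: -2y^2 - 3xy = C.


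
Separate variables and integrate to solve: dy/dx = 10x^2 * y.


Separate variables: dy/y = 10x^2 dx.
Integrate: ln|y| = (10/3)x^3 + C₀.
Exponentiate: y = Ce^((10/3)x^3).


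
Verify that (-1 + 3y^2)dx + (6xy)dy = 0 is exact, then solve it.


Check exactness: ∂M/∂y = 6y and ∂N/∂x = 6y; equal, so the equation is exact.
Integrate M with respect to x (treating y as constant): ∫M dx = -x + 3xy^2 + h(y).
Differentiate w.r.t. y and set equal to N: all terms match, so h'(y) = 0 and h is a constant absorbed into C.
General solution: -x + 3xy^2 = C.


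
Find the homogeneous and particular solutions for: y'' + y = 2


Homogeneous part: r² + 1 = 0 ⇒ r = ±1i, so y_h = C₁cos(x) + C₂sin(x).
Try constant y_p = A; plug in: 1A = 2 ⇒ A = 2.
General solution: y = C₁cos(x) + C₂sin(x) + 2.


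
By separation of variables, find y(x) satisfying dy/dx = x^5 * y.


Separate variables: dy/y = x^5 dx.
Integrate: ln|y| = (1/6)x^6 + C₀.
Exponentiate: y = Ce^((1/6)x^6).


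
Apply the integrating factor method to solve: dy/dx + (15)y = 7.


P(x) = 15, Q(x) = 7; integrating factor μ = e^(15x).
(μ y)' = 7e^(15x) ⇒ μ y = (7/15)e^(15x) + C.
Divide by μ: y = 7/15 + Ce^(-15x).


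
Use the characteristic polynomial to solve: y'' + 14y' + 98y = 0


Characteristic equation: r² + 14r + 98 = 0.
Discriminant is negative; roots r = -7 ± 7i (complex conjugate pair).
General solution uses e^(α x)(C₁ cos(β x) + C₂ sin(β x)): y = e^(-7x)(C₁cos(7x) + C₂sin(7x)).


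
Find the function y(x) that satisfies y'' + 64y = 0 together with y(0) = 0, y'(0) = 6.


Characteristic roots of r² + 64 = 0 are ±8i, so y = C₁cos(8x) + C₂sin(8x).
Apply y(0) = 0: C₁ = 0. Differentiate and apply y'(0) = 6: 8·C₂ = 6, so C₂ = 3/4.
Particular solution: y = (3/4)sin(8x).


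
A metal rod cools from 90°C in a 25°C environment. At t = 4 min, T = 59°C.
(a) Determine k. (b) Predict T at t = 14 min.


Newton's law: T(t) = T_a + (T₀ - T_a)e^(-kt).
(a) Use T(4) = 59: (59 - 25)/(90 - 25) = e^(-k·4), so k = -ln(0.523)/4 ≈ 0.1620.
(b) Apply k to t = 14: T(14) = 25 + (65)e^(-2.268) ≈ 31.7°C.


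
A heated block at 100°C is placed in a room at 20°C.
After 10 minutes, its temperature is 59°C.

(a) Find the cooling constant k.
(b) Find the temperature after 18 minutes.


Newton's law: T(t) = T_a + (T₀ - T_a)e^(-kt).
(a) Use T(10) = 59: (59 - 20)/(100 - 20) = e^(-k·10), so k = -ln(0.487)/10 ≈ 0.0718.
(b) Apply k to t = 18: T(18) = 20 + (80)e^(-1.293) ≈ 42.0°C.


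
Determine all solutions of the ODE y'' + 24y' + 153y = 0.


Characteristic equation: r² + 24r + 153 = 0.
Discriminant is negative; roots r = -12 ± 3i (complex conjugate pair).
General solution uses e^(α x)(C₁ cos(β x) + C₂ sin(β x)): y = e^(-12x)(C₁cos(3x) + C₂sin(3x)).


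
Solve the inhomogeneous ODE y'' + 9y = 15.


Homogeneous part: r² + 9 = 0 ⇒ r = ±3i, so y_h = C₁cos(3x) + C₂sin(3x).
Try constant y_p = A; plug in: 9A = 15 ⇒ A = 5/3.
General solution: y = C₁cos(3x) + C₂sin(3x) + 5/3.


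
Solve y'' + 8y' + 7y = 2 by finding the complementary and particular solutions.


Characteristic roots of r² + 8r + 7 = 0 are -7, -1.
y_h = C₁e^(-7x) + C₂e^(-x).
Constant forcing; try y_p = A. Then 7A = 2 ⇒ A = 2/7.
General solution: y = C₁e^(-7x) + C₂e^(-x) + 2/7.


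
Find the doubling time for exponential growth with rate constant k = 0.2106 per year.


Exponential growth: P(t) = P₀ e^(0.2106t). Set P(t)/P₀ = 2: e^(0.2106t) = 2.
Solve: t = ln(2)/0.2106 ≈ 3.29 years.


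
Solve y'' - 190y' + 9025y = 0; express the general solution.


Characteristic equation: r² - 190r + 9025 = 0, i.e. (r - 95)² = 0.
Repeated root r = 95; include an x factor for the second linearly independent solution.
General solution: y = (C₁ + C₂x)e^(95x).


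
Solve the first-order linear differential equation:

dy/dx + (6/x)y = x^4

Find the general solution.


P(x) = 6/x ⇒ μ = x^6.
(x^6 y)' = x^10 ⇒ x^6 y = x^11/(11) + C.
Solve for y: y = (1/11)x^5 + C/x^6.


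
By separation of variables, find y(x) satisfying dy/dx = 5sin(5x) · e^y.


Separate: e^(-y) dy = 5sin(5x) dx.
Integrate: -e^(-y) = -cos(5x) + C₀.
Rearrange: e^(-y) = cos(5x) + C.


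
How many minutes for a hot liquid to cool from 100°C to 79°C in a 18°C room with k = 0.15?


From T(t) = T_a + (T₀ - T_a)e^(-kt), set T(t) = 79:
(79 - 18) / (100 - 18) = e^(-0.15t), so t = -ln(0.744)/0.15 ≈ 2.0 minutes.


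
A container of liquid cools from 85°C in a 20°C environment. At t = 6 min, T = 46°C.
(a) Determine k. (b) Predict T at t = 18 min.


Newton's law: T(t) = T_a + (T₀ - T_a)e^(-kt).
(a) Use T(6) = 46: (46 - 20)/(85 - 20) = e^(-k·6), so k = -ln(0.400)/6 ≈ 0.1527.
(b) Apply k to t = 18: T(18) = 20 + (65)e^(-2.749) ≈ 24.2°C.


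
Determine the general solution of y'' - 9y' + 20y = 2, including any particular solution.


Characteristic roots of r² - 9r + 20 = 0 are 5, 4.
y_h = C₁e^(5x) + C₂e^(4x).
Forcing exponent 0 is not a characteristic root; try y_p = A.
Substitute: A·(0 + (-9)·0 + (20)) = A·20 = 2, so A = 1/10.
General solution: y = C₁e^(5x) + C₂e^(4x) + 1/10.


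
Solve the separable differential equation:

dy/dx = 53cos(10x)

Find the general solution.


g(y) = 1, so integrate directly: y = ∫ 53cos(10x) dx = (53/10)sin(10x) + C.


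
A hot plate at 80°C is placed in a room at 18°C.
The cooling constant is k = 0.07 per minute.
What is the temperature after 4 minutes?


Newton's law: dT/dt = -k(T - T_a) has solution T(t) = T_a + (T₀ - T_a)e^(-kt).
Plug in T_a = 18, T₀ = 80, k = 0.07, t = 4: T(4) = 18 + (62)e^(-0.28) ≈ 64.9°C.


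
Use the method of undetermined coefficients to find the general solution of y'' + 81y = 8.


Homogeneous part: r² + 81 = 0 ⇒ r = ±9i, so y_h = C₁cos(9x) + C₂sin(9x).
Try constant y_p = A; plug in: 81A = 8 ⇒ A = 8/81.
General solution: y = C₁cos(9x) + C₂sin(9x) + 8/81.


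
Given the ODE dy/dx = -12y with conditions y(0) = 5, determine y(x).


General solution of y' = -12y is y = Ce^(-12x).
Apply y(0) = 5: C = 5.
Particular solution: y = 5e^(-12x).


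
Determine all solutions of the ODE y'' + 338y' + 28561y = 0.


Characteristic equation: r² + 338r + 28561 = 0, i.e. (r + 169)² = 0.
Repeated root r = -169; include an x factor for the second linearly independent solution.
General solution: y = (C₁ + C₂x)e^(-169x).


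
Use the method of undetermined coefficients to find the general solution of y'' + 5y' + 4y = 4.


Characteristic roots of r² + 5r + 4 = 0 are -4, -1.
y_h = C₁e^(-4x) + C₂e^(-x).
Constant forcing; try y_p = A. Then 4A = 4 ⇒ A = 1.
General solution: y = C₁e^(-4x) + C₂e^(-x) + 1.


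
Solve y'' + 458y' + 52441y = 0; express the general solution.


Characteristic equation: r² + 458r + 52441 = 0, i.e. (r + 229)² = 0.
Repeated root r = -229; include an x factor for the second linearly independent solution.
General solution: y = (C₁ + C₂x)e^(-229x).


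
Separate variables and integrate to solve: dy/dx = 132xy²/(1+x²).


Separate: dy/y² = 132x/(1+x²) dx.
Integrate LHS: ∫ dy/y² = -1/y.
Integrate RHS via u = 1+x²: 66ln(1+x²) + C.
Result: -1/y = 66ln(1+x²) + C.


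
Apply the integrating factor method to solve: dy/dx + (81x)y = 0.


P(x) = 81x ⇒ μ = e^((81/2)x²).
Q(x) = 0 so μ y is constant: y = Ce^(-(81/2)x²).


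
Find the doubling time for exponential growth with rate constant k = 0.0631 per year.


Exponential growth: P(t) = P₀ e^(0.0631t). Set P(t)/P₀ = 2: e^(0.0631t) = 2.
Solve: t = ln(2)/0.0631 ≈ 10.98 years.


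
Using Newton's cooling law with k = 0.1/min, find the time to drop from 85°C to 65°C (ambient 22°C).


From T(t) = T_a + (T₀ - T_a)e^(-kt), set T(t) = 65:
(65 - 22) / (85 - 22) = e^(-0.1t), so t = -ln(0.683)/0.1 ≈ 3.8 minutes.


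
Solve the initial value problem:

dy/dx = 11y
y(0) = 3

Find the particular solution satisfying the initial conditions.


General solution of y' = 11y is y = Ce^(11x).
Apply y(0) = 3: C = 3.
Particular solution: y = 3e^(11x).


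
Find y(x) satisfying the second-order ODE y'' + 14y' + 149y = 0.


Characteristic equation: r² + 14r + 149 = 0.
Discriminant is negative; roots r = -7 ± 10i (complex conjugate pair).
General solution uses e^(α x)(C₁ cos(β x) + C₂ sin(β x)): y = e^(-7x)(C₁cos(10x) + C₂sin(10x)).


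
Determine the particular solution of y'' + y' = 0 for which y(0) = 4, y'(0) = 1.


Characteristic roots of r² + r = 0 are -1, 0.
General solution y = c₁ e^(-x) + c₂.
Apply y(0) = 4: c₁ + c₂ = 4. Apply y'(0) = 1: -1 c₁ + 0 c₂ = 1.
Solve: c₁ = -1, c₂ = 5.
Particular solution: y = -e^(-x) + 5.


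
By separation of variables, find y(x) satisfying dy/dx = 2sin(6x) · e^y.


Separate: e^(-y) dy = 2sin(6x) dx.
Integrate: -e^(-y) = -(1/3)cos(6x) + C₀.
Rearrange: e^(-y) = (1/3)cos(6x) + C.


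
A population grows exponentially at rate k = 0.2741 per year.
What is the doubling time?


Exponential growth: P(t) = P₀ e^(0.2741t). Set P(t)/P₀ = 2: e^(0.2741t) = 2.
Solve: t = ln(2)/0.2741 ≈ 2.53 years.


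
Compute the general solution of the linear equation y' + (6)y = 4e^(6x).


P(x) = 6 ⇒ μ = e^(6x).
(μ y)' = 4e^(12x) ⇒ μ y = (4/12)e^(12x) + C.
Divide by μ: y = (1/3)e^(6x) + Ce^(-6x).


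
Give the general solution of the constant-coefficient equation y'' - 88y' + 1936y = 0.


Characteristic equation: r² - 88r + 1936 = 0, i.e. (r - 44)² = 0.
Repeated root r = 44; include an x factor for the second linearly independent solution.
General solution: y = (C₁ + C₂x)e^(44x).


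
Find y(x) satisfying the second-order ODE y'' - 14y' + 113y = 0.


Characteristic equation: r² - 14r + 113 = 0.
Discriminant is negative; roots r = 7 ± 8i (complex conjugate pair).
General solution uses e^(α x)(C₁ cos(β x) + C₂ sin(β x)): y = e^(7x)(C₁cos(8x) + C₂sin(8x)).


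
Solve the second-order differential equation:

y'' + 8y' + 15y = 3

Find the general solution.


Characteristic roots of r² + 8r + 15 = 0 are -5, -3.
y_h = C₁e^(-5x) + C₂e^(-3x).
Constant forcing; try y_p = A. Then 15A = 3 ⇒ A = 1/5.
General solution: y = C₁e^(-5x) + C₂e^(-3x) + 1/5.


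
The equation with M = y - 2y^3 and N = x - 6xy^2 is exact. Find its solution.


Check exactness: ∂M/∂y = 1 - 6y^2 and ∂N/∂x = 1 - 6y^2; equal, so the equation is exact.
Integrate M with respect to x (treating y as constant): ∫M dx = xy - 2xy^3 + h(y).
Differentiate w.r.t. y and set equal to N: all terms match, so h'(y) = 0 and h is a constant absorbed into C.
General solution: xy - 2xy^3 = C.


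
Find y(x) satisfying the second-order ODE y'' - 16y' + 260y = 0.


Characteristic equation: r² - 16r + 260 = 0.
Discriminant is negative; roots r = 8 ± 14i (complex conjugate pair).
General solution uses e^(α x)(C₁ cos(β x) + C₂ sin(β x)): y = e^(8x)(C₁cos(14x) + C₂sin(14x)).


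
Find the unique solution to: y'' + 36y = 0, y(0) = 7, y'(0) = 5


Characteristic roots of r² + 36 = 0 are ±6i, so y = C₁cos(6x) + C₂sin(6x).
Apply y(0) = 7: C₁ = 7. Differentiate and apply y'(0) = 5: 6·C₂ = 5, so C₂ = 5/6.
Particular solution: y = 7cos(6x) + (5/6)sin(6x).


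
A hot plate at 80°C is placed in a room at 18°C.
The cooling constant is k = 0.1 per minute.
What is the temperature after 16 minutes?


Newton's law: dT/dt = -k(T - T_a) has solution T(t) = T_a + (T₀ - T_a)e^(-kt).
Plug in T_a = 18, T₀ = 80, k = 0.1, t = 16: T(16) = 18 + (62)e^(-1.60) ≈ 30.5°C.


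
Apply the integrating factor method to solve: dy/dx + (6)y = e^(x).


P(x) = 6 ⇒ μ = e^(6x).
(μ y)' = e^(7x) ⇒ μ y = e^(7x)/7 + C.
Divide by μ: y = (1/7)e^(x) + Ce^(-6x).


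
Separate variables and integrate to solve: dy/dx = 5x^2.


Integrate both sides with respect to x: y = ∫ 5x^2 dx = (5/3)x^3 + C.


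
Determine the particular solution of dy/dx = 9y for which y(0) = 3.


General solution of y' = 9y is y = Ce^(9x).
Apply y(0) = 3: C = 3.
Particular solution: y = 3e^(9x).


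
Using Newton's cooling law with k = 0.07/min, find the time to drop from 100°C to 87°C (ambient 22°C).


From T(t) = T_a + (T₀ - T_a)e^(-kt), set T(t) = 87:
(87 - 22) / (100 - 22) = e^(-0.07t), so t = -ln(0.833)/0.07 ≈ 2.6 minutes.


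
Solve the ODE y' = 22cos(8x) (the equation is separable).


g(y) = 1, so integrate directly: y = ∫ 22cos(8x) dx = (11/4)sin(8x) + C.


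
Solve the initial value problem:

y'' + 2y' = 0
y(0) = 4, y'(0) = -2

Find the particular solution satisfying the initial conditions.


Characteristic roots of r² + 2r = 0 are -2, 0.
General solution y = c₁ e^(-2x) + c₂.
Apply y(0) = 4: c₁ + c₂ = 4. Apply y'(0) = -2: -2 c₁ + 0 c₂ = -2.
Solve: c₁ = 1, c₂ = 3.
Particular solution: y = e^(-2x) + 3.


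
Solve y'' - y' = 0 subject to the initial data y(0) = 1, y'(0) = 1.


Characteristic roots of r² - r = 0 are 0, 1.
General solution y = c₁ + c₂ e^(x).
Apply y(0) = 1: c₁ + c₂ = 1. Apply y'(0) = 1: 0 c₁ + 1 c₂ = 1.
Solve: c₁ = 0, c₂ = 1.
Particular solution: y = 0 + e^(x).


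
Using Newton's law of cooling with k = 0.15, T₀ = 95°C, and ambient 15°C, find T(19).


Newton's law: dT/dt = -k(T - T_a) has solution T(t) = T_a + (T₀ - T_a)e^(-kt).
Plug in T_a = 15, T₀ = 95, k = 0.15, t = 19: T(19) = 15 + (80)e^(-2.85) ≈ 19.6°C.


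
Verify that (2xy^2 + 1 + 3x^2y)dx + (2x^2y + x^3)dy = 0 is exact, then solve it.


Check exactness: ∂M/∂y = 4xy + 3x^2 and ∂N/∂x = 4xy + 3x^2; equal, so the equation is exact.
Integrate M with respect to x (treating y as constant): ∫M dx = x^2y^2 + x + x^3y + h(y).
Differentiate w.r.t. y and set equal to N: all terms match, so h'(y) = 0 and h is a constant absorbed into C.
General solution: x^2y^2 + x + x^3y = C.


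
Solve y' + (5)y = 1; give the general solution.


P(x) = 5, Q(x) = 1; integrating factor μ = e^(5x).
(μ y)' = e^(5x) ⇒ μ y = (1/5)e^(5x) + C.
Divide by μ: y = 1/5 + Ce^(-5x).


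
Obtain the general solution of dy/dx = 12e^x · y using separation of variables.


Separate variables: dy/y = 12e^x dx.
Integrate: ln|y| = 12e^x + C₀.
Exponentiate: y = Ce^(12e^x).


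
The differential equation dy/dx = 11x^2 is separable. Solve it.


Integrate both sides with respect to x: y = ∫ 11x^2 dx = (11/3)x^3 + C.


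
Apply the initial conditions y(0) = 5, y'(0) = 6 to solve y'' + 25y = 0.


Characteristic roots of r² + 25 = 0 are ±5i, so y = C₁cos(5x) + C₂sin(5x).
Apply y(0) = 5: C₁ = 5. Differentiate and apply y'(0) = 6: 5·C₂ = 6, so C₂ = 6/5.
Particular solution: y = 5cos(5x) + (6/5)sin(5x).


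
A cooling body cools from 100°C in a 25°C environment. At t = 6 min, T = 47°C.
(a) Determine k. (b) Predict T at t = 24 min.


Newton's law: T(t) = T_a + (T₀ - T_a)e^(-kt).
(a) Use T(6) = 47: (47 - 25)/(100 - 25) = e^(-k·6), so k = -ln(0.293)/6 ≈ 0.2044.
(b) Apply k to t = 24: T(24) = 25 + (75)e^(-4.906) ≈ 25.6°C.


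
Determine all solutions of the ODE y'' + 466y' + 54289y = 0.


Characteristic equation: r² + 466r + 54289 = 0, i.e. (r + 233)² = 0.
Repeated root r = -233; include an x factor for the second linearly independent solution.
General solution: y = (C₁ + C₂x)e^(-233x).


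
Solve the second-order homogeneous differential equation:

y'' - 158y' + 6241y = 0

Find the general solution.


Characteristic equation: r² - 158r + 6241 = 0, i.e. (r - 79)² = 0.
Repeated root r = 79; include an x factor for the second linearly independent solution.
General solution: y = (C₁ + C₂x)e^(79x).


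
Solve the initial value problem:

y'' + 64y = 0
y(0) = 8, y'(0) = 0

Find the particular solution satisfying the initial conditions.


Characteristic roots of r² + 64 = 0 are ±8i, so y = C₁cos(8x) + C₂sin(8x).
Apply y(0) = 8: C₁ = 8. Differentiate and apply y'(0) = 0: 8·C₂ = 0, so C₂ = 0.
Particular solution: y = 8cos(8x).


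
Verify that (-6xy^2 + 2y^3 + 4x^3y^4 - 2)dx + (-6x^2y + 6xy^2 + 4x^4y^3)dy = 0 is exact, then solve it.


Check exactness: ∂M/∂y = -12xy + 6y^2 + 16x^3y^3 and ∂N/∂x = -12xy + 6y^2 + 16x^3y^3; equal, so the equation is exact.
Integrate M with respect to x (treating y as constant): ∫M dx = -3x^2y^2 + 2xy^3 + x^4y^4 - 2x + h(y).
Differentiate w.r.t. y and set equal to N: all terms match, so h'(y) = 0 and h is a constant absorbed into C.
General solution: -3x^2y^2 + 2xy^3 + x^4y^4 - 2x = C.


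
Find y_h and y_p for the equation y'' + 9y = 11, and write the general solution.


Homogeneous part: r² + 9 = 0 ⇒ r = ±3i, so y_h = C₁cos(3x) + C₂sin(3x).
Try constant y_p = A; plug in: 9A = 11 ⇒ A = 11/9.
General solution: y = C₁cos(3x) + C₂sin(3x) + 11/9.


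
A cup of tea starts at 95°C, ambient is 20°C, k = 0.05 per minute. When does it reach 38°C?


From T(t) = T_a + (T₀ - T_a)e^(-kt), set T(t) = 38:
(38 - 20) / (95 - 20) = e^(-0.05t), so t = -ln(0.240)/0.05 ≈ 28.5 minutes.


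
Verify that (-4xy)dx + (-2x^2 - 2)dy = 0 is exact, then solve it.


Check exactness: ∂M/∂y = -4x and ∂N/∂x = -4x; equal, so the equation is exact.
Integrate M with respect to x (treating y as constant): ∫M dx = -2x^2y + h(y).
Differentiate w.r.t. y and set equal to N: the x-dependent terms already match, leaving h'(y) = -2. Integrate: h(y) = -2y.
So F(x,y) = -2x^2y - 2y.
General solution: -2x^2y - 2y = C.


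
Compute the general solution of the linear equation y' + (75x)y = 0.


P(x) = 75x ⇒ μ = e^((75/2)x²).
Q(x) = 0 so μ y is constant: y = Ce^(-(75/2)x²).


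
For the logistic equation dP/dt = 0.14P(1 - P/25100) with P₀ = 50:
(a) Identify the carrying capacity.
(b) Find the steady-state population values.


Logistic ODE dP/dt = 0.14P(1 - P/25100) has equilibria where dP/dt = 0, i.e. P = 0 or P = 25100.
The coefficient (1 - P/K) = 0 when P = K, identifying K = 25100 as the carrying capacity.
(a) K = 25100; (b) equilibria P = 0 and P = 25100.


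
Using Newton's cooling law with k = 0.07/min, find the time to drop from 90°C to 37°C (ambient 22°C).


From T(t) = T_a + (T₀ - T_a)e^(-kt), set T(t) = 37:
(37 - 22) / (90 - 22) = e^(-0.07t), so t = -ln(0.221)/0.07 ≈ 21.6 minutes.


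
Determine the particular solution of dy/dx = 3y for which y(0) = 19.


General solution of y' = 3y is y = Ce^(3x).
Apply y(0) = 19: C = 19.
Particular solution: y = 19e^(3x).


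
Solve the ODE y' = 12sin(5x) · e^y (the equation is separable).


Separate: e^(-y) dy = 12sin(5x) dx.
Integrate: -e^(-y) = -(12/5)cos(5x) + C₀.
Rearrange: e^(-y) = (12/5)cos(5x) + C.


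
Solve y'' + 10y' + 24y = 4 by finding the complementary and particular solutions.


Characteristic roots of r² + 10r + 24 = 0 are -6, -4.
y_h = C₁e^(-6x) + C₂e^(-4x).
Constant forcing; try y_p = A. Then 24A = 4 ⇒ A = 1/6.
General solution: y = C₁e^(-6x) + C₂e^(-4x) + 1/6.


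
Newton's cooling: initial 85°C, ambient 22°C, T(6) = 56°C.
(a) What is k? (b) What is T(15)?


Newton's law: T(t) = T_a + (T₀ - T_a)e^(-kt).
(a) Use T(6) = 56: (56 - 22)/(85 - 22) = e^(-k·6), so k = -ln(0.540)/6 ≈ 0.1028.
(b) Apply k to t = 15: T(15) = 22 + (63)e^(-1.542) ≈ 35.5°C.


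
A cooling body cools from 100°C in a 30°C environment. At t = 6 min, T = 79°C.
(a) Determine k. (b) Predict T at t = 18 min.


Newton's law: T(t) = T_a + (T₀ - T_a)e^(-kt).
(a) Use T(6) = 79: (79 - 30)/(100 - 30) = e^(-k·6), so k = -ln(0.700)/6 ≈ 0.0594.
(b) Apply k to t = 18: T(18) = 30 + (70)e^(-1.070) ≈ 54.0°C.


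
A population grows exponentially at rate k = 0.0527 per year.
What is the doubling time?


Exponential growth: P(t) = P₀ e^(0.0527t). Set P(t)/P₀ = 2: e^(0.0527t) = 2.
Solve: t = ln(2)/0.0527 ≈ 13.15 years.


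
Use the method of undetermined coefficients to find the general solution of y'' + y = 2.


Homogeneous part: r² + 1 = 0 ⇒ r = ±1i, so y_h = C₁cos(x) + C₂sin(x).
Try constant y_p = A; plug in: 1A = 2 ⇒ A = 2.
General solution: y = C₁cos(x) + C₂sin(x) + 2.


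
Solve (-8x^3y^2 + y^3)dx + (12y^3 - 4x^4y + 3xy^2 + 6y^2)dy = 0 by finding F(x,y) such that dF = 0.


Check exactness: ∂M/∂y = -16x^3y + 3y^2 and ∂N/∂x = -16x^3y + 3y^2; equal, so the equation is exact.
Integrate M with respect to x (treating y as constant): ∫M dx = -2x^4y^2 + xy^3 + h(y).
Differentiate w.r.t. y and set equal to N: the x-dependent terms already match, leaving h'(y) = 12y^3 + 6y^2. Integrate: h(y) = 3y^4 + 2y^3.
So F(x,y) = 3y^4 - 2x^4y^2 + xy^3 + 2y^3.
General solution: 3y^4 - 2x^4y^2 + xy^3 + 2y^3 = C.


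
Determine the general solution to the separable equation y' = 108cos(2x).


g(y) = 1, so integrate directly: y = ∫ 108cos(2x) dx = 54sin(2x) + C.


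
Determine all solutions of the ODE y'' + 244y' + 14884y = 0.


Characteristic equation: r² + 244r + 14884 = 0, i.e. (r + 122)² = 0.
Repeated root r = -122; include an x factor for the second linearly independent solution.
General solution: y = (C₁ + C₂x)e^(-122x).


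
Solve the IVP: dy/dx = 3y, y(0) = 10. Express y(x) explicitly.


General solution of y' = 3y is y = Ce^(3x).
Apply y(0) = 10: C = 10.
Particular solution: y = 10e^(3x).


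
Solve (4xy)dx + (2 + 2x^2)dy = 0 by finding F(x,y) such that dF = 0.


Check exactness: ∂M/∂y = 4x and ∂N/∂x = 4x; equal, so the equation is exact.
Integrate M with respect to x (treating y as constant): ∫M dx = 2x^2y + h(y).
Differentiate w.r.t. y and set equal to N: the x-dependent terms already match, leaving h'(y) = 2. Integrate: h(y) = 2y.
So F(x,y) = 2y + 2x^2y.
General solution: 2y + 2x^2y = C.


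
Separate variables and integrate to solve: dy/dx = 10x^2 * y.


Separate variables: dy/y = 10x^2 dx.
Integrate: ln|y| = (10/3)x^3 + C₀.
Exponentiate: y = Ce^((10/3)x^3).


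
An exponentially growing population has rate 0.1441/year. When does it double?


Exponential growth: P(t) = P₀ e^(0.1441t). Set P(t)/P₀ = 2: e^(0.1441t) = 2.
Solve: t = ln(2)/0.1441 ≈ 4.81 years.


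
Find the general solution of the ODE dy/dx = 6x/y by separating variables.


Separate variables: y dy = 6x dx.
Integrate both sides: y²/2 = 3x^2 + C₀.
Multiply by 2: y² = 6x^2 + C.


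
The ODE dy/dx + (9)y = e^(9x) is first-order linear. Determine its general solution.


P(x) = 9 ⇒ μ = e^(9x).
(μ y)' = e^(18x) ⇒ μ y = e^(18x)/18 + C.
Divide by μ: y = (1/18)e^(9x) + Ce^(-9x).


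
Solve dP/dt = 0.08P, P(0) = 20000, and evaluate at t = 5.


The ODE dP/dt = 0.08P has solution P(t) = P(0)e^(0.08t).
Substitute P(0) = 20000 and t = 5: P(5) = 20000 e^(0.40) ≈ 29836.


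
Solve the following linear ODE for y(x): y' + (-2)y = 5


P(x) = -2 ⇒ μ = e^(-2x).
(μ y)' = 5e^(-2x) ⇒ μ y = -(5/2)e^(-2x) + C.
Divide by μ: y = -5/2 + Ce^(2x).


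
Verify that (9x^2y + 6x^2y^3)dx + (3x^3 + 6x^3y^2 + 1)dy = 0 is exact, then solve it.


Check exactness: ∂M/∂y = 9x^2 + 18x^2y^2 and ∂N/∂x = 9x^2 + 18x^2y^2; equal, so the equation is exact.
Integrate M with respect to x (treating y as constant): ∫M dx = 3x^3y + 2x^3y^3 + h(y).
Differentiate w.r.t. y and set equal to N: the x-dependent terms already match, leaving h'(y) = 1. Integrate: h(y) = y.
So F(x,y) = 3x^3y + 2x^3y^3 + y.
General solution: 3x^3y + 2x^3y^3 + y = C.


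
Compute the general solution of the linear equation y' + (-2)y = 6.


P(x) = -2 ⇒ μ = e^(-2x).
(μ y)' = 6e^(-2x) ⇒ μ y = -3e^(-2x) + C.
Divide by μ: y = -3 + Ce^(2x).


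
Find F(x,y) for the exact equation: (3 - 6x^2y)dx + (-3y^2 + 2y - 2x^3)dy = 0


Check exactness: ∂M/∂y = -6x^2 and ∂N/∂x = -6x^2; equal, so the equation is exact.
Integrate M with respect to x (treating y as constant): ∫M dx = 3x - 2x^3y + h(y).
Differentiate w.r.t. y and set equal to N: the x-dependent terms already match, leaving h'(y) = -3y^2 + 2y. Integrate: h(y) = -y^3 + y^2.
So F(x,y) = -y^3 + y^2 + 3x - 2x^3y.
General solution: -y^3 + y^2 + 3x - 2x^3y = C.


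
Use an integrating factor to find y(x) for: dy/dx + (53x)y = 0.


P(x) = 53x ⇒ μ = e^((53/2)x²).
Q(x) = 0 so μ y is constant: y = Ce^(-(53/2)x²).


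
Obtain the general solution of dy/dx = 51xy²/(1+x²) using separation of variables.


Separate: dy/y² = 51x/(1+x²) dx.
Integrate LHS: ∫ dy/y² = -1/y.
Integrate RHS via u = 1+x²: (51/2)ln(1+x²) + C.
Result: -1/y = (51/2)ln(1+x²) + C.


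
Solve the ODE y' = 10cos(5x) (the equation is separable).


g(y) = 1, so integrate directly: y = ∫ 10cos(5x) dx = 2sin(5x) + C.


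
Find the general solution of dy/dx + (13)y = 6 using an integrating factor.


P(x) = 13, Q(x) = 6; integrating factor μ = e^(13x).
(μ y)' = 6e^(13x) ⇒ μ y = (6/13)e^(13x) + C.
Divide by μ: y = 6/13 + Ce^(-13x).


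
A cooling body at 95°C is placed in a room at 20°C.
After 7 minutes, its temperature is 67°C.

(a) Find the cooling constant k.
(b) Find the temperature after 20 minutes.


Newton's law: T(t) = T_a + (T₀ - T_a)e^(-kt).
(a) Use T(7) = 67: (67 - 20)/(95 - 20) = e^(-k·7), so k = -ln(0.627)/7 ≈ 0.0668.
(b) Apply k to t = 20: T(20) = 20 + (75)e^(-1.335) ≈ 39.7°C.


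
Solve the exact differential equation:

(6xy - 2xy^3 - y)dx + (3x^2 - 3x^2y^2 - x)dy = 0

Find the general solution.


Check exactness: ∂M/∂y = 6x - 6xy^2 - 1 and ∂N/∂x = 6x - 6xy^2 - 1; equal, so the equation is exact.
Integrate M with respect to x (treating y as constant): ∫M dx = 3x^2y - x^2y^3 - xy + h(y).
Differentiate w.r.t. y and set equal to N: all terms match, so h'(y) = 0 and h is a constant absorbed into C.
General solution: 3x^2y - x^2y^3 - xy = C.


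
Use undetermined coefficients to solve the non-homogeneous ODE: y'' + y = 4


Homogeneous part: r² + 1 = 0 ⇒ r = ±1i, so y_h = C₁cos(x) + C₂sin(x).
Try constant y_p = A; plug in: 1A = 4 ⇒ A = 4.
General solution: y = C₁cos(x) + C₂sin(x) + 4.


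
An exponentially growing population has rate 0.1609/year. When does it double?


Exponential growth: P(t) = P₀ e^(0.1609t). Set P(t)/P₀ = 2: e^(0.1609t) = 2.
Solve: t = ln(2)/0.1609 ≈ 4.31 years.


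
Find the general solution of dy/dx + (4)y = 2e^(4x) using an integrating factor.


P(x) = 4 ⇒ μ = e^(4x).
(μ y)' = 2e^(8x) ⇒ μ y = (2/8)e^(8x) + C.
Divide by μ: y = (1/4)e^(4x) + Ce^(-4x).


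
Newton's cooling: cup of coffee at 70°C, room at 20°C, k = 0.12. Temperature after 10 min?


Newton's law: dT/dt = -k(T - T_a) has solution T(t) = T_a + (T₀ - T_a)e^(-kt).
Plug in T_a = 20, T₀ = 70, k = 0.12, t = 10: T(10) = 20 + (50)e^(-1.20) ≈ 35.1°C.


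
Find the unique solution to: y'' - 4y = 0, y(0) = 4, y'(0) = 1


Characteristic roots of r² - 4 = 0 are -2, 2.
General solution y = c₁ e^(-2x) + c₂ e^(2x).
Apply y(0) = 4: c₁ + c₂ = 4. Apply y'(0) = 1: -2 c₁ + 2 c₂ = 1.
Solve: c₁ = 7/4, c₂ = 9/4.
Particular solution: y = (7/4)e^(-2x) + (9/4)e^(2x).


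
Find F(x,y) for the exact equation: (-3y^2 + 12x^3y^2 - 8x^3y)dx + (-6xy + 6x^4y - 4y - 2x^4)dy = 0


Check exactness: ∂M/∂y = -6y + 24x^3y - 8x^3 and ∂N/∂x = -6y + 24x^3y - 8x^3; equal, so the equation is exact.
Integrate M with respect to x (treating y as constant): ∫M dx = -3xy^2 + 3x^4y^2 - 2x^4y + h(y).
Differentiate w.r.t. y and set equal to N: the x-dependent terms already match, leaving h'(y) = -4y. Integrate: h(y) = -2y^2.
So F(x,y) = -3xy^2 + 3x^4y^2 - 2y^2 - 2x^4y.
General solution: -3xy^2 + 3x^4y^2 - 2y^2 - 2x^4y = C.


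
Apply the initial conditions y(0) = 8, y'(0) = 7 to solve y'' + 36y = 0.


Characteristic roots of r² + 36 = 0 are ±6i, so y = C₁cos(6x) + C₂sin(6x).
Apply y(0) = 8: C₁ = 8. Differentiate and apply y'(0) = 7: 6·C₂ = 7, so C₂ = 7/6.
Particular solution: y = 8cos(6x) + (7/6)sin(6x).


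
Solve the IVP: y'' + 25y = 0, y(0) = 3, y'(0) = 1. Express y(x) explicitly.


Characteristic roots of r² + 25 = 0 are ±5i, so y = C₁cos(5x) + C₂sin(5x).
Apply y(0) = 3: C₁ = 3. Differentiate and apply y'(0) = 1: 5·C₂ = 1, so C₂ = 1/5.
Particular solution: y = 3cos(5x) + (1/5)sin(5x).


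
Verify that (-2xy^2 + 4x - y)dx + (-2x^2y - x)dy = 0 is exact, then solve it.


Check exactness: ∂M/∂y = -4xy - 1 and ∂N/∂x = -4xy - 1; equal, so the equation is exact.
Integrate M with respect to x (treating y as constant): ∫M dx = -x^2y^2 + 2x^2 - xy + h(y).
Differentiate w.r.t. y and set equal to N: all terms match, so h'(y) = 0 and h is a constant absorbed into C.
General solution: -x^2y^2 + 2x^2 - xy = C.


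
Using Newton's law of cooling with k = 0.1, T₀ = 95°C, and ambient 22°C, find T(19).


Newton's law: dT/dt = -k(T - T_a) has solution T(t) = T_a + (T₀ - T_a)e^(-kt).
Plug in T_a = 22, T₀ = 95, k = 0.1, t = 19: T(19) = 22 + (73)e^(-1.90) ≈ 32.9°C.


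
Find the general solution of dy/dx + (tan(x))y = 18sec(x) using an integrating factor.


P(x) = tan(x) ⇒ μ = e^(∫tan(x)dx) = sec(x).
(sec(x) y)' = 18sec²(x) ⇒ sec(x) y = 18tan(x) + C.
Multiply by cos(x): y = 18sin(x) + C·cos(x).


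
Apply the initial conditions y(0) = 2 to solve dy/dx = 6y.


General solution of y' = 6y is y = Ce^(6x).
Apply y(0) = 2: C = 2.
Particular solution: y = 2e^(6x).


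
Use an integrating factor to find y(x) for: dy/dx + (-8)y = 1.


P(x) = -8 ⇒ μ = e^(-8x).
(μ y)' = e^(-8x) ⇒ μ y = -(1/8)e^(-8x) + C.
Divide by μ: y = -1/8 + Ce^(8x).


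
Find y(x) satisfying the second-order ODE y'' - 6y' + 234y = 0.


Characteristic equation: r² - 6r + 234 = 0.
Discriminant is negative; roots r = 3 ± 15i (complex conjugate pair).
General solution uses e^(α x)(C₁ cos(β x) + C₂ sin(β x)): y = e^(3x)(C₁cos(15x) + C₂sin(15x)).


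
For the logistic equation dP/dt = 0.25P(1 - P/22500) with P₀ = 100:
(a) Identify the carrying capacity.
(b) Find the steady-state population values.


Logistic ODE dP/dt = 0.25P(1 - P/22500) has equilibria where dP/dt = 0, i.e. P = 0 or P = 22500.
The coefficient (1 - P/K) = 0 when P = K, identifying K = 22500 as the carrying capacity.
(a) K = 22500; (b) equilibria P = 0 and P = 22500.


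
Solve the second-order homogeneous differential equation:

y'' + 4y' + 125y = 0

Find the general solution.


Characteristic equation: r² + 4r + 125 = 0.
Discriminant is negative; roots r = -2 ± 11i (complex conjugate pair).
General solution uses e^(α x)(C₁ cos(β x) + C₂ sin(β x)): y = e^(-2x)(C₁cos(11x) + C₂sin(11x)).


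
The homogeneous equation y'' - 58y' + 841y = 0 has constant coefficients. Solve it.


Characteristic equation: r² - 58r + 841 = 0, i.e. (r - 29)² = 0.
Repeated root r = 29; include an x factor for the second linearly independent solution.
General solution: y = (C₁ + C₂x)e^(29x).


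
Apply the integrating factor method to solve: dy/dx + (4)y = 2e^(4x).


P(x) = 4 ⇒ μ = e^(4x).
(μ y)' = 2e^(8x) ⇒ μ y = (2/8)e^(8x) + C.
Divide by μ: y = (1/4)e^(4x) + Ce^(-4x).


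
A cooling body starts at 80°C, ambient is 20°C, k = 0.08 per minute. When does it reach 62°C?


From T(t) = T_a + (T₀ - T_a)e^(-kt), set T(t) = 62:
(62 - 20) / (80 - 20) = e^(-0.08t), so t = -ln(0.700)/0.08 ≈ 4.5 minutes.


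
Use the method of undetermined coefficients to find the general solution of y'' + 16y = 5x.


Homogeneous: r² + 16 = 0 ⇒ r = ±4i, y_h = C₁cos(4x) + C₂sin(4x).
Polynomial forcing; try y_p = Ax + B. Then y_p'' + 16 y_p = 16(Ax + B) = 5x, so B = 0 and A = 5/16.
General solution: y = C₁cos(4x) + C₂sin(4x) + (5/16)x.


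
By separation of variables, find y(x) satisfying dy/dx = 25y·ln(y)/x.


Separate: dy/[y ln(y)] = 25 dx/x.
Substitute u = ln(y): du/u = 25 dx/x.
Integrate: ln|ln(y)| = 25ln|x| + C₀, hence ln(y) = C·x^25.


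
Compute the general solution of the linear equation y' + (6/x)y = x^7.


P(x) = 6/x ⇒ μ = x^6.
(x^6 y)' = x^13 ⇒ x^6 y = x^14/(14) + C.
Solve for y: y = (1/14)x^8 + C/x^6.


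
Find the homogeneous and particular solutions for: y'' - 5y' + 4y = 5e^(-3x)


Characteristic roots of r² - 5r + 4 = 0 are 4, 1.
y_h = C₁e^(4x) + C₂e^(x).
Forcing exponent -3 is not a characteristic root; try y_p = Ae^(-3x).
Substitute: A·(9 + (-5)·-3 + (4)) = A·28 = 5, so A = 5/28.
General solution: y = C₁e^(4x) + C₂e^(x) + (5/28)e^(-3x).


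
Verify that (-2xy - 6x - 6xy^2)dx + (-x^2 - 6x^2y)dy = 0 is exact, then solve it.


Check exactness: ∂M/∂y = -2x - 12xy and ∂N/∂x = -2x - 12xy; equal, so the equation is exact.
Integrate M with respect to x (treating y as constant): ∫M dx = -x^2y - 3x^2 - 3x^2y^2 + h(y).
Differentiate w.r.t. y and set equal to N: all terms match, so h'(y) = 0 and h is a constant absorbed into C.
General solution: -x^2y - 3x^2 - 3x^2y^2 = C.


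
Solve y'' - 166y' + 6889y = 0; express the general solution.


Characteristic equation: r² - 166r + 6889 = 0, i.e. (r - 83)² = 0.
Repeated root r = 83; include an x factor for the second linearly independent solution.
General solution: y = (C₁ + C₂x)e^(83x).


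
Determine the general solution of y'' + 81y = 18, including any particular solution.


Homogeneous part: r² + 81 = 0 ⇒ r = ±9i, so y_h = C₁cos(9x) + C₂sin(9x).
Try constant y_p = A; plug in: 81A = 18 ⇒ A = 2/9.
General solution: y = C₁cos(9x) + C₂sin(9x) + 2/9.


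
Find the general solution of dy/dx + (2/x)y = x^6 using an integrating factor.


P(x) = 2/x ⇒ μ = x^2.
(x^2 y)' = x^8 ⇒ x^2 y = x^9/(9) + C.
Solve for y: y = (1/9)x^7 + C/x^2.


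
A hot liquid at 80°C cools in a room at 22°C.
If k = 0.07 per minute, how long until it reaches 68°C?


From T(t) = T_a + (T₀ - T_a)e^(-kt), set T(t) = 68:
(68 - 22) / (80 - 22) = e^(-0.07t), so t = -ln(0.793)/0.07 ≈ 3.3 minutes.


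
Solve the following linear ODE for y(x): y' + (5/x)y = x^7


P(x) = 5/x ⇒ μ = x^5.
(x^5 y)' = x^12 ⇒ x^5 y = x^13/(13) + C.
Solve for y: y = (1/13)x^8 + C/x^5.


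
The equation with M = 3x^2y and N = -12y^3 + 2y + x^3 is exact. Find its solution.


Check exactness: ∂M/∂y = 3x^2 and ∂N/∂x = 3x^2; equal, so the equation is exact.
Integrate M with respect to x (treating y as constant): ∫M dx = x^3y + h(y).
Differentiate w.r.t. y and set equal to N: the x-dependent terms already match, leaving h'(y) = -12y^3 + 2y. Integrate: h(y) = -3y^4 + y^2.
So F(x,y) = -3y^4 + y^2 + x^3y.
General solution: -3y^4 + y^2 + x^3y = C.


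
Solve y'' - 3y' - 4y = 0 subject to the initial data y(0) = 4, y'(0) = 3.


Characteristic roots of r² - 3r - 4 = 0 are -1, 4.
General solution y = c₁ e^(-x) + c₂ e^(4x).
Apply y(0) = 4: c₁ + c₂ = 4. Apply y'(0) = 3: -1 c₁ + 4 c₂ = 3.
Solve: c₁ = 13/5, c₂ = 7/5.
Particular solution: y = (13/5)e^(-x) + (7/5)e^(4x).


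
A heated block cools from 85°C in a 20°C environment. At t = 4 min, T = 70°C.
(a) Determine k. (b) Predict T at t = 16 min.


Newton's law: T(t) = T_a + (T₀ - T_a)e^(-kt).
(a) Use T(4) = 70: (70 - 20)/(85 - 20) = e^(-k·4), so k = -ln(0.769)/4 ≈ 0.0656.
(b) Apply k to t = 16: T(16) = 20 + (65)e^(-1.049) ≈ 42.8°C.


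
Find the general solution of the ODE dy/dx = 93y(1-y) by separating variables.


Separate: dy/[y(1-y)] = 93 dx.
Partial fractions: 1/[y(1-y)] = 1/y + 1/(1-y).
Integrate: ln|y/(1-y)| = 93x + C₀.
Solve for y: y = 1/(1 + Ce^(-93x)).


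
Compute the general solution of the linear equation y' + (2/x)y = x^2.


P(x) = 2/x ⇒ μ = x^2.
(x^2 y)' = x^2·x^2 = x^4.
Integrate: x^2 y = x^5/(5) + C.
Solve for y: y = (1/5)x^3 + C/x^2.


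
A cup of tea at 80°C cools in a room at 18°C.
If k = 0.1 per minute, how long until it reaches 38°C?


From T(t) = T_a + (T₀ - T_a)e^(-kt), set T(t) = 38:
(38 - 18) / (80 - 18) = e^(-0.1t), so t = -ln(0.323)/0.1 ≈ 11.3 minutes.


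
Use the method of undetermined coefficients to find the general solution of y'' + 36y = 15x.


Homogeneous: r² + 36 = 0 ⇒ r = ±6i, y_h = C₁cos(6x) + C₂sin(6x).
Polynomial forcing; try y_p = Ax + B. Then y_p'' + 36 y_p = 36(Ax + B) = 15x, so B = 0 and A = 5/12.
General solution: y = C₁cos(6x) + C₂sin(6x) + (5/12)x.


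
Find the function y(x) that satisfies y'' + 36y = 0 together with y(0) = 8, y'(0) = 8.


Characteristic roots of r² + 36 = 0 are ±6i, so y = C₁cos(6x) + C₂sin(6x).
Apply y(0) = 8: C₁ = 8. Differentiate and apply y'(0) = 8: 6·C₂ = 8, so C₂ = 4/3.
Particular solution: y = 8cos(6x) + (4/3)sin(6x).


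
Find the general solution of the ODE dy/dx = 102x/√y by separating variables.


Separate: √y dy = 102x dx.
Integrate: (2/3)y^(3/2) = 51x² + C.


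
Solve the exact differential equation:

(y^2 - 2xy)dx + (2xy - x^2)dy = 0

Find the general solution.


Check exactness: ∂M/∂y = 2y - 2x and ∂N/∂x = 2y - 2x; equal, so the equation is exact.
Integrate M with respect to x (treating y as constant): ∫M dx = xy^2 - x^2y + h(y).
Differentiate w.r.t. y and set equal to N: all terms match, so h'(y) = 0 and h is a constant absorbed into C.
General solution: xy^2 - x^2y = C.


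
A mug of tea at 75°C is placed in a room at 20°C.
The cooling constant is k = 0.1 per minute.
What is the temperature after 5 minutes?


Newton's law: dT/dt = -k(T - T_a) has solution T(t) = T_a + (T₀ - T_a)e^(-kt).
Plug in T_a = 20, T₀ = 75, k = 0.1, t = 5: T(5) = 20 + (55)e^(-0.50) ≈ 53.4°C.


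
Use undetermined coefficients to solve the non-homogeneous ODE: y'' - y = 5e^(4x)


Characteristic roots of r² - 1 = 0 are 1, -1.
y_h = C₁e^(x) + C₂e^(-x).
Forcing exponent 4 is not a characteristic root; try y_p = Ae^(4x).
Substitute: A·(16 + (0)·4 + (-1)) = A·15 = 5, so A = 1/3.
General solution: y = C₁e^(x) + C₂e^(-x) + (1/3)e^(4x).


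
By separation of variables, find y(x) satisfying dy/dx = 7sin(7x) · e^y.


Separate: e^(-y) dy = 7sin(7x) dx.
Integrate: -e^(-y) = -cos(7x) + C₀.
Rearrange: e^(-y) = cos(7x) + C.


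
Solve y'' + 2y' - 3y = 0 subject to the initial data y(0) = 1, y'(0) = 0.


Characteristic roots of r² + 2r - 3 = 0 are -3, 1.
General solution y = c₁ e^(-3x) + c₂ e^(x).
Apply y(0) = 1: c₁ + c₂ = 1. Apply y'(0) = 0: -3 c₁ + 1 c₂ = 0.
Solve: c₁ = 1/4, c₂ = 3/4.
Particular solution: y = (1/4)e^(-3x) + (3/4)e^(x).
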